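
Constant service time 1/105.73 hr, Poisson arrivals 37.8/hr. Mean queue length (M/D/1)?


ρ = 37.8/105.73 = 0.3575
M/D/1: Lq = ρ²/(2(1−ρ)) = 0.1278/(2·0.6425) = 0.09947

Final: 0.09947


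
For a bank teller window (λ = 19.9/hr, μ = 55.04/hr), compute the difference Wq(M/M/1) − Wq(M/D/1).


ρ = 19.9/55.04 = 0.3616
Wq(M/M/1) = ρ/(μ−λ) = 0.3616/35.14 = 0.01029 hr
Wq(M/D/1) = ρ/(2(μ−λ)) = 0.005144 hr
Savings = 0.01029 − 0.005144 = 0.005144 hr

Final: 0.005144 hr


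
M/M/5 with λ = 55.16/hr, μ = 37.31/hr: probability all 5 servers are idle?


a = λ/μ = 55.16/37.31 = 1.4784; ρ = a/c = 0.2957
Σ_{k=0}^{4} a^k/k! (terms k=0..4) = 1.00000 + 1.47842 + 1.09287 + 0.53857 + 0.19906 = 4.30893
Tail: a^5/(5!(1−ρ)) = 7.06309/(120·0.7043) = 0.08357
P₀ = 1/(4.30893 + 0.08357) = 1/4.39250 = 0.227661

Final: 0.227661


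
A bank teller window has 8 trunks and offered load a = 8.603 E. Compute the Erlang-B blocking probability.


B(c,a) = (a^c/c!) / Σ_{k=0}^{c} a^k/k!
a^8/8! = 744.181483
Σ terms (k=0..8): 1.00000 + 8.60300 + 37.00580 + 106.12031 + 228.23826 + 392.70675 + 563.07603 + 692.02044 + 744.18148 = 2772.952087
B = 744.181483/2772.952087 = 0.268372

Final: 0.268372


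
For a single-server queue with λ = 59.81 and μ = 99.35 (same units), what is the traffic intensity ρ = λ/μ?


ρ = λ/μ = 59.81/99.35 = 0.6020

Final: 0.6020


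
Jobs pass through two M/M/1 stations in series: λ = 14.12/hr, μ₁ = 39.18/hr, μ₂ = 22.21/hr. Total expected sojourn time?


Each node sees arrival rate λ = 14.12/hr (tandem ⇒ throughput preserved).
W₁ = 1/(μ₁−λ) = 1/(39.18−14.12) = 0.03990 hr
W₂ = 1/(μ₂−λ) = 1/(22.21−14.12) = 0.12361 hr
W_total = W₁ + W₂ = 0.03990 + 0.12361 = 0.16351 hr

Final: 0.16351 hr


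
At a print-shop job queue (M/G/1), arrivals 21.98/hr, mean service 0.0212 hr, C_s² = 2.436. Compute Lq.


ρ = λ·E[S] = 21.98·0.0212 = 0.4660
Lq = ρ²(1+C_s²)/(2(1−ρ)) = 0.2171·(1+2.436)/(2·0.5340)
= 0.2171·3.4360/1.0680 = 0.69854

Final: 0.69854


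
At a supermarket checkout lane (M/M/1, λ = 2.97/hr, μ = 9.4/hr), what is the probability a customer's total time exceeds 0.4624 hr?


W ~ Exponential(μ−λ) for M/M/1.
μ − λ = 9.4 − 2.97 = 6.4300
P(W > t) = e^{−(μ−λ)t} = e^{−2.9732} = 0.051138

Final: 0.051138


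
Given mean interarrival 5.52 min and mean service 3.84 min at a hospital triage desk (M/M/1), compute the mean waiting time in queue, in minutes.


λ = 60/5.52 = 10.8696 /hr
μ = 60/3.84 = 15.6250 /hr
ρ = λ/μ = 10.8696/15.6250 = 0.6957
Wq = ρ/(μ−λ) = 0.6957/(15.6250−10.8696) = 0.14629 hr
In minutes: 0.14629·60 = 8.777 min

Final: 8.777 min


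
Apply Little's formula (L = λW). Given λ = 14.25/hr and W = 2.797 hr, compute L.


L = λW = 14.25·2.797 = 39.8573

Final: 39.8573


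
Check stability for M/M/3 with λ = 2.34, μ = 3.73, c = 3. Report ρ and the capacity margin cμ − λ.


Total capacity cμ = 3·3.73 = 11.19/hr
ρ = λ/(cμ) = 2.34/11.19 = 0.2091
Stable ⇔ ρ < 1: YES
Spare capacity = cμ − λ = 11.19 − 2.34 = 8.85/hr

Final: ρ = 0.2091; stable; margin = 8.85/hr


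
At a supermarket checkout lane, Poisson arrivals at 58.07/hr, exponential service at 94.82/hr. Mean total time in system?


W = 1/(μ−λ) = 1/(94.82 − 58.07) = 1/36.75 = 0.02721 hr

Final: 0.02721 hr


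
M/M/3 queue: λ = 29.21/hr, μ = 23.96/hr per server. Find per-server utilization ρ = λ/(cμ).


ρ = λ/(cμ) = 29.21/(3·23.96) = 29.21/71.88 = 0.4064

Final: 0.4064


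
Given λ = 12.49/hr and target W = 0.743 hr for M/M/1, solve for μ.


W = 1/(μ−λ) ⇒ μ − λ = 1/W = 1/0.743 = 1.3459
μ = λ + 1/W = 12.49 + 1.3459 = 13.8359 per hr

Final: 13.8359 /hr


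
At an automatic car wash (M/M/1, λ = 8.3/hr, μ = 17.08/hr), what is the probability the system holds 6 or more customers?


ρ = 8.3/17.08 = 0.4859
P(N ≥ n) = ρ^n = 0.4859^6 = 0.013169

Final: 0.013169


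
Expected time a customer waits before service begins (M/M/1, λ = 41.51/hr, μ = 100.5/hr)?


ρ = 41.51/100.5 = 0.4130
Wq = ρ/(μ−λ) = 0.4130/(100.5 − 41.51) = 0.4130/58.99 = 0.007002 hr

Final: 0.007002 hr


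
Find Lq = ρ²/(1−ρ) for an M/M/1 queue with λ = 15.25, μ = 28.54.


ρ = 15.25/28.54 = 0.5343
Lq = ρ²/(1−ρ) = 0.2855/0.4657 = 0.6131

Final: 0.6131


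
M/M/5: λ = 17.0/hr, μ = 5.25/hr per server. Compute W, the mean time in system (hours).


a = 3.2381; ρ = 0.6476; P₀ = 0.035538
Lq = P₀·a^c·ρ/(c!(1−ρ)²) = 0.54986
Wq = Lq/λ = 0.54986/17.0 = 0.03234 hr
W = Wq + 1/μ = 0.03234 + 0.19048 = 0.22282 hr

Final: 0.22282 hr


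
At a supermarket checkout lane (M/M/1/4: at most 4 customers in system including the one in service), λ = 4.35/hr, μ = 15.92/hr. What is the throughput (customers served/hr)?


ρ = 0.2732; P_K = (1−ρ)ρ^4/(1−ρ^5) = 0.004057
λ_eff = λ(1 − P_K) = 4.35·(1 − 0.004057) = 4.35·0.995943 = 4.3324 /hr

Final: 4.3324 /hr


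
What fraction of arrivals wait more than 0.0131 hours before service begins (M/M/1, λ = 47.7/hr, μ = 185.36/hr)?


ρ = 47.7/185.36 = 0.2573
P(Wq > t) = ρ·e^{−(μ−λ)t} = 0.2573·e^{−1.8033}
= 0.2573·0.164747 = 0.042395

Final: 0.042395


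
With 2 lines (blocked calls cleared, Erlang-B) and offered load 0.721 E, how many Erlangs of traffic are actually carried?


B(2,0.721) = 0.131212 (Erlang-B)
Carried load = a(1 − B) = 0.721·(1 − 0.131212) = 0.721·0.868788 = 0.6264 E

Final: 0.6264 Erlangs


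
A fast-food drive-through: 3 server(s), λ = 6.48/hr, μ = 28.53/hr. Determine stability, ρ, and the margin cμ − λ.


Total capacity cμ = 3·28.53 = 85.59/hr
ρ = λ/(cμ) = 6.48/85.59 = 0.07571
Stable ⇔ ρ < 1: YES
Spare capacity = cμ − λ = 85.59 − 6.48 = 79.11/hr

Final: ρ = 0.07571; stable; margin = 79.11/hr


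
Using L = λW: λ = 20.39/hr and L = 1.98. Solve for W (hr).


W = L/λ = 1.98/20.39 = 0.09711 hr

Final: 0.09711 hr


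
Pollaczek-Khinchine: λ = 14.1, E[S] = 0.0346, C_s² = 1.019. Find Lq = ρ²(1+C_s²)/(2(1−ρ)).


ρ = λ·E[S] = 14.1·0.0346 = 0.4879
Lq = ρ²(1+C_s²)/(2(1−ρ)) = 0.2380·(1+1.019)/(2·0.5121)
= 0.2380·2.0190/1.0243 = 0.46915

Final: 0.46915


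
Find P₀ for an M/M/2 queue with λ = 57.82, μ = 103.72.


a = λ/μ = 57.82/103.72 = 0.5575; ρ = a/c = 0.2787
Σ_{k=0}^{1} a^k/k! (terms k=0..1) = 1.00000 + 0.55746 = 1.55746
Tail: a^2/(2!(1−ρ)) = 0.31076/(2·0.7213) = 0.21543
P₀ = 1/(1.55746 + 0.21543) = 1/1.77289 = 0.564050

Final: 0.564050


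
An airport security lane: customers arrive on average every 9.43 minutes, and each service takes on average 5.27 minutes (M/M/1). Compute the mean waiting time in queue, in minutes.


λ = 60/9.43 = 6.3627 /hr
μ = 60/5.27 = 11.3852 /hr
ρ = λ/μ = 6.3627/11.3852 = 0.5589
Wq = ρ/(μ−λ) = 0.5589/(11.3852−6.3627) = 0.11127 hr
In minutes: 0.11127·60 = 6.676 min

Final: 6.676 min


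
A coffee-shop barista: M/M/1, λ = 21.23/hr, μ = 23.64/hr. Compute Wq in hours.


ρ = 21.23/23.64 = 0.8981
Wq = ρ/(μ−λ) = 0.8981/(23.64 − 21.23) = 0.8981/2.41 = 0.3726 hr

Final: 0.3726 hr


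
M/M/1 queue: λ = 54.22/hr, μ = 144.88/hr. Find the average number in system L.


ρ = λ/μ = 54.22/144.88 = 0.3742
L = ρ/(1−ρ) = 0.3742/(1 − 0.3742) = 0.3742/0.6258 = 0.5981

Final: 0.5981


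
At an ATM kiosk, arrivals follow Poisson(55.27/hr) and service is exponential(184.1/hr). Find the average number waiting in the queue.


ρ = 55.27/184.1 = 0.3002
Lq = ρ²/(1−ρ) = 0.09013/0.6998 = 0.1288

Final: 0.1288


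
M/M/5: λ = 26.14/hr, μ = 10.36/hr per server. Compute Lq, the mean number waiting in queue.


a = λ/μ = 2.5232; ρ = a/5 = 0.5046
P₀ = 0.078169
Lq = P₀·a^c·ρ / (c!·(1−ρ)²) = 0.078169·102.26550·0.5046/(120·0.24539)
= 0.13700

Final: 0.13700


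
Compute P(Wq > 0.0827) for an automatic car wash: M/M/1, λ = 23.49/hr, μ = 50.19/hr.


ρ = 23.49/50.19 = 0.4680
P(Wq > t) = ρ·e^{−(μ−λ)t} = 0.4680·e^{−2.2081}
= 0.4680·0.109910 = 0.051440

Final: 0.051440


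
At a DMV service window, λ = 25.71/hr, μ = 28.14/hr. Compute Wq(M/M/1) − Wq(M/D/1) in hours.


ρ = 25.71/28.14 = 0.9136
Wq(M/M/1) = ρ/(μ−λ) = 0.9136/2.43 = 0.37599 hr
Wq(M/D/1) = ρ/(2(μ−λ)) = 0.18799 hr
Savings = 0.37599 − 0.18799 = 0.18799 hr

Final: 0.18799 hr


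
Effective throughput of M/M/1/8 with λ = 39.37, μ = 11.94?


ρ = 3.2973; P_K = (1−ρ)ρ^8/(1−ρ^9) = 0.696739
λ_eff = λ(1 − P_K) = 39.37·(1 − 0.696739) = 39.37·0.303261 = 11.9394 /hr

Final: 11.9394 /hr


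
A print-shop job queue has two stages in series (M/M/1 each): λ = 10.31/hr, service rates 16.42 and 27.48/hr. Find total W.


Each node sees arrival rate λ = 10.31/hr (tandem ⇒ throughput preserved).
W₁ = 1/(μ₁−λ) = 1/(16.42−10.31) = 0.16367 hr
W₂ = 1/(μ₂−λ) = 1/(27.48−10.31) = 0.05824 hr
W_total = W₁ + W₂ = 0.16367 + 0.05824 = 0.22191 hr

Final: 0.22191 hr


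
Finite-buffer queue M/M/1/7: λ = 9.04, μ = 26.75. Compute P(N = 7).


ρ = λ/μ = 9.04/26.75 = 0.3379
P_K = (1−ρ)ρ^K/(1−ρ^(K+1)) = (0.6621·0.0005034)/(1 − 0.0001701)
= 0.0003333/0.999830 = 0.0003333

Final: 0.0003333


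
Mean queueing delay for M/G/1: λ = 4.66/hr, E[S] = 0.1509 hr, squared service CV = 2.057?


ρ = λ·E[S] = 4.66·0.1509 = 0.7032
E[S²] = E[S]²(1+C_s²) = 0.1509²·(1+2.057) = 0.069610
Wq = λ·E[S²]/(2(1−ρ)) = 4.66·0.069610/(2·0.2968) = 0.54646 hr

Final: 0.54646 hr


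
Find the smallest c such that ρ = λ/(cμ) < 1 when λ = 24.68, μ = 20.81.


Stability requires cμ > λ ⇔ c > λ/μ.
λ/μ = 24.68/20.81 = 1.1860
Minimum integer c = ⌊1.1860⌋ + 1 = 2
Check: 2·20.81 = 41.62 > 24.68, while 1·20.81 = 20.81 ≤ 24.68

Final: 2 servers


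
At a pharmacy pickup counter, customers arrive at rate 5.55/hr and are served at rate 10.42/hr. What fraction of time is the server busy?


ρ = λ/μ = 5.55/10.42 = 0.5326

Final: 0.5326


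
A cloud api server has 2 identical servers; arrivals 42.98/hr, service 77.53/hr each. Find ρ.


ρ = λ/(cμ) = 42.98/(2·77.53) = 42.98/155.06 = 0.2772

Final: 0.2772


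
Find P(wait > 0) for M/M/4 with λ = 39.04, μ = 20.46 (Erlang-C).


a = λ/μ = 1.9081; ρ = a/4 = 0.4770
P₀ = 0.144038 (from M/M/c formula)
C(c,a) = [a^c/(c!(1−ρ))]·P₀ = [13.25613/(24·0.5230)]·0.144038
= 1.05615·0.144038 = 0.152127

Final: 0.152127


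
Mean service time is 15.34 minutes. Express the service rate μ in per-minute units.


μ = 1/(service time) in consistent units.
1 minute = 1 min, so μ = 1/15.34 = 0.06519 per minute

Final: 0.06519 /min


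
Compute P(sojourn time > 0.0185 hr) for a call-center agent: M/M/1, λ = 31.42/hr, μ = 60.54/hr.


W ~ Exponential(μ−λ) for M/M/1.
μ − λ = 60.54 − 31.42 = 29.1200
P(W > t) = e^{−(μ−λ)t} = e^{−0.5387} = 0.583495

Final: 0.583495


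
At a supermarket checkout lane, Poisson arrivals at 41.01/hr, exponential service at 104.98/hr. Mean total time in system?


W = 1/(μ−λ) = 1/(104.98 − 41.01) = 1/63.97 = 0.01563 hr

Final: 0.01563 hr


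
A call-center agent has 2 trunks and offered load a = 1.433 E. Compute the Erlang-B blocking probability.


B(c,a) = (a^c/c!) / Σ_{k=0}^{c} a^k/k!
a^2/2! = 1.026745
Σ terms (k=0..2): 1.00000 + 1.43300 + 1.02674 = 3.459745
B = 1.026745/3.459745 = 0.296769

Final: 0.296769


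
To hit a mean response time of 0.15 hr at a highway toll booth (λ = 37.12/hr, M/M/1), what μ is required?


W = 1/(μ−λ) ⇒ μ − λ = 1/W = 1/0.15 = 6.6667
μ = λ + 1/W = 37.12 + 6.6667 = 43.7867 per hr

Final: 43.7867 /hr


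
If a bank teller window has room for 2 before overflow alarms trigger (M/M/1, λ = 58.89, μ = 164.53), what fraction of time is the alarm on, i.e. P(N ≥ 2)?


ρ = 58.89/164.53 = 0.3579
P(N ≥ n) = ρ^n = 0.3579^2 = 0.128113

Final: 0.128113


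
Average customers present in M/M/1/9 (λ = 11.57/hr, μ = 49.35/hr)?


ρ = 11.57/49.35 = 0.2344
L = ρ[1 − (K+1)ρ^K + Kρ^(K+1)] / [(1−ρ)(1−ρ^(K+1))]
Numerator: 0.2344·(1 − 10·0.000002140 + 9·0.0000005017) = 0.234444
Denominator: (0.7656)·(0.999999) = 0.765552
L = 0.234444/0.765552 = 0.3062

Final: 0.3062


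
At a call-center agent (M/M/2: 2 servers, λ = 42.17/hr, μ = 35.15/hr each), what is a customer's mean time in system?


a = 1.1997; ρ = 0.5999; P₀ = 0.250111
Lq = P₀·a^c·ρ/(c!(1−ρ)²) = 0.67434
Wq = Lq/λ = 0.67434/42.17 = 0.01599 hr
W = Wq + 1/μ = 0.01599 + 0.02845 = 0.04444 hr

Final: 0.04444 hr


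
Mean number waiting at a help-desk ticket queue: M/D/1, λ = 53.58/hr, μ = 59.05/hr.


ρ = 53.58/59.05 = 0.9074
M/D/1: Lq = ρ²/(2(1−ρ)) = 0.8233/(2·0.09263) = 4.44394

Final: 4.44394


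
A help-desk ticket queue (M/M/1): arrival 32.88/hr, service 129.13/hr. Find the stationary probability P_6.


ρ = 32.88/129.13 = 0.2546
P_n = (1−ρ)·ρ^n = (1 − 0.2546)·0.2546^6 = 0.7454·0.0002725 = 0.0002031

Final: 0.0002031


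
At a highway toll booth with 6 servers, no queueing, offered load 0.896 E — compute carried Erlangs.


B(6,0.896) = 0.0002934 (Erlang-B)
Carried load = a(1 − B) = 0.896·(1 − 0.0002934) = 0.896·0.999707 = 0.8957 E

Final: 0.8957 Erlangs


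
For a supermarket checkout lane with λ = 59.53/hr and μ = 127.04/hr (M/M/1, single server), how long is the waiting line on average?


ρ = 59.53/127.04 = 0.4686
Lq = ρ²/(1−ρ) = 0.2196/0.5314 = 0.4132

Final: 0.4132


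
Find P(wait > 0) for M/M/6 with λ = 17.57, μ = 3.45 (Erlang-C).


a = λ/μ = 5.0928; ρ = a/6 = 0.8488
P₀ = 0.003877 (from M/M/c formula)
C(c,a) = [a^c/(c!(1−ρ))]·P₀ = [17446.80867/(720·0.1512)]·0.003877
= 160.25423·0.003877 = 0.621366

Final: 0.621366


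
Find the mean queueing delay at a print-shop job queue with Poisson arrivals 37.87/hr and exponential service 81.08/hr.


ρ = 37.87/81.08 = 0.4671
Wq = ρ/(μ−λ) = 0.4671/(81.08 − 37.87) = 0.4671/43.21 = 0.01081 hr

Final: 0.01081 hr


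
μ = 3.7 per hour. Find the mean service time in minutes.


Mean service time = 1/μ = 1/3.7 hour = 0.27027 hour
In minutes: 0.27027 × 60 = 16.2162 min

Final: 16.2162 min


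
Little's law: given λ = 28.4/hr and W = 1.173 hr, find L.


L = λW = 28.4·1.173 = 33.3132

Final: 33.3132


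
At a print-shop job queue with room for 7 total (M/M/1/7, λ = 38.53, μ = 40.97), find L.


ρ = 38.53/40.97 = 0.9404
L = ρ[1 − (K+1)ρ^K + Kρ^(K+1)] / [(1−ρ)(1−ρ^(K+1))]
Numerator: 0.9404·(1 − 8·0.650626 + 7·0.611877) = 0.073481
Denominator: (0.05956)·(0.388123) = 0.023115
L = 0.073481/0.023115 = 3.1789

Final: 3.1789


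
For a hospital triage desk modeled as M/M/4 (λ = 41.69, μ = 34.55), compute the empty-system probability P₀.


a = λ/μ = 41.69/34.55 = 1.2067; ρ = a/c = 0.3017
Σ_{k=0}^{3} a^k/k! (terms k=0..3) = 1.00000 + 1.20666 + 0.72801 + 0.29282 = 3.22749
Tail: a^4/(4!(1−ρ)) = 2.12000/(24·0.6983) = 0.12649
P₀ = 1/(3.22749 + 0.12649) = 1/3.35398 = 0.298153

Final: 0.298153


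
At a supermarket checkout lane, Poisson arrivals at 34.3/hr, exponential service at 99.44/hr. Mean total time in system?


W = 1/(μ−λ) = 1/(99.44 − 34.3) = 1/65.14 = 0.01535 hr

Final: 0.01535 hr


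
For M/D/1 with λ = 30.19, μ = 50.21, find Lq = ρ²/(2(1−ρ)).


ρ = 30.19/50.21 = 0.6013
M/D/1: Lq = ρ²/(2(1−ρ)) = 0.3615/(2·0.3987) = 0.45336

Final: 0.45336


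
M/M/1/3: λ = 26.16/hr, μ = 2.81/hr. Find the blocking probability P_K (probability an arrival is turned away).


ρ = λ/μ = 26.16/2.81 = 9.3096
P_K = (1−ρ)ρ^K/(1−ρ^(K+1)) = (-8.3096·806.852705)/(1 − 7511.482832)
= -6704.630127/-7510.482832 = 0.892703

Final: 0.892703


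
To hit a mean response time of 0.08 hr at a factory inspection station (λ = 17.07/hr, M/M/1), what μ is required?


W = 1/(μ−λ) ⇒ μ − λ = 1/W = 1/0.08 = 12.5000
μ = λ + 1/W = 17.07 + 12.5000 = 29.5700 per hr

Final: 29.5700 /hr


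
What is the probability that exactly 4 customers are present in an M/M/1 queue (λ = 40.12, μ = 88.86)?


ρ = 40.12/88.86 = 0.4515
P_n = (1−ρ)·ρ^n = (1 − 0.4515)·0.4515^4 = 0.5485·0.041555 = 0.022793

Final: 0.022793


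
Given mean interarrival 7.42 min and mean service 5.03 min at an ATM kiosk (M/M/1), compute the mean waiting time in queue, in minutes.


λ = 60/7.42 = 8.0863 /hr
μ = 60/5.03 = 11.9284 /hr
ρ = λ/μ = 8.0863/11.9284 = 0.6779
Wq = ρ/(μ−λ) = 0.6779/(11.9284−8.0863) = 0.17644 hr
In minutes: 0.17644·60 = 10.586 min

Final: 10.586 min


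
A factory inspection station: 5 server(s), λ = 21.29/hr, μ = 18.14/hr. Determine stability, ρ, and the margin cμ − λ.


Total capacity cμ = 5·18.14 = 90.70/hr
ρ = λ/(cμ) = 21.29/90.70 = 0.2347
Stable ⇔ ρ < 1: YES
Spare capacity = cμ − λ = 90.70 − 21.29 = 69.41/hr

Final: ρ = 0.2347; stable; margin = 69.41/hr


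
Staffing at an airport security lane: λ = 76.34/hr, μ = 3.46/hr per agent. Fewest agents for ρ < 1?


Stability requires cμ > λ ⇔ c > λ/μ.
λ/μ = 76.34/3.46 = 22.0636
Minimum integer c = ⌊22.0636⌋ + 1 = 23
Check: 23·3.46 = 79.58 > 76.34, while 22·3.46 = 76.12 ≤ 76.34

Final: 23 servers


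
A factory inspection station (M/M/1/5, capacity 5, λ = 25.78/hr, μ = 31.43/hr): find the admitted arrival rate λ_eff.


ρ = 0.8202; P_K = (1−ρ)ρ^5/(1−ρ^6) = 0.095966
λ_eff = λ(1 − P_K) = 25.78·(1 − 0.095966) = 25.78·0.904034 = 23.3060 /hr

Final: 23.3060 /hr


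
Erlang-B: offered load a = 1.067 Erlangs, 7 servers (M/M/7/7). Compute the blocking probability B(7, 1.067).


B(c,a) = (a^c/c!) / Σ_{k=0}^{c} a^k/k!
a^7/7! = 0.0003124
Σ terms (k=0..7): 1.00000 + 1.06700 + 0.56924 + 0.20246 + 0.05401 + 0.01152 + 0.002050 + 0.0003124 = 2.906599
B = 0.0003124/2.906599 = 0.0001075

Final: 0.0001075


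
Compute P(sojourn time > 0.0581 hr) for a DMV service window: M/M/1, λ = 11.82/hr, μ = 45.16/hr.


W ~ Exponential(μ−λ) for M/M/1.
μ − λ = 45.16 − 11.82 = 33.3400
P(W > t) = e^{−(μ−λ)t} = e^{−1.9371} = 0.144128

Final: 0.144128


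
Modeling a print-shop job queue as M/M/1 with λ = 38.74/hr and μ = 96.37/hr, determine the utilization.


ρ = λ/μ = 38.74/96.37 = 0.4020

Final: 0.4020


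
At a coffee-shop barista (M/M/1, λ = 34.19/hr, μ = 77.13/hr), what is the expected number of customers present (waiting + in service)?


ρ = λ/μ = 34.19/77.13 = 0.4433
L = ρ/(1−ρ) = 0.4433/(1 − 0.4433) = 0.4433/0.5567 = 0.7962

Final: 0.7962


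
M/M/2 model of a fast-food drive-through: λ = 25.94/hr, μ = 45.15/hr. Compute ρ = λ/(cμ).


ρ = λ/(cμ) = 25.94/(2·45.15) = 25.94/90.30 = 0.2873

Final: 0.2873


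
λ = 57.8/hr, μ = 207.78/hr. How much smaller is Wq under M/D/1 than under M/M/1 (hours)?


ρ = 57.8/207.78 = 0.2782
Wq(M/M/1) = ρ/(μ−λ) = 0.2782/149.98 = 0.001855 hr
Wq(M/D/1) = ρ/(2(μ−λ)) = 0.0009274 hr
Savings = 0.001855 − 0.0009274 = 0.0009274 hr

Final: 0.0009274 hr


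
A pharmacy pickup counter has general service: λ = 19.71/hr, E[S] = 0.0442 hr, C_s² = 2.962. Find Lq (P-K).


ρ = λ·E[S] = 19.71·0.0442 = 0.8712
Lq = ρ²(1+C_s²)/(2(1−ρ)) = 0.7590·(1+2.962)/(2·0.1288)
= 0.7590·3.9620/0.2576 = 11.67147

Final: 11.67147


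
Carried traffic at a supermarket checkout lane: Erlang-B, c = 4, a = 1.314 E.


B(4,1.314) = 0.033757 (Erlang-B)
Carried load = a(1 − B) = 1.314·(1 − 0.033757) = 1.314·0.966243 = 1.2696 E

Final: 1.2696 Erlangs


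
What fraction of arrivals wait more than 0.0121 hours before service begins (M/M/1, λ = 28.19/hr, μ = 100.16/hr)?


ρ = 28.19/100.16 = 0.2814
P(Wq > t) = ρ·e^{−(μ−λ)t} = 0.2814·e^{−0.8708}
= 0.2814·0.418601 = 0.117815

Final: 0.117815


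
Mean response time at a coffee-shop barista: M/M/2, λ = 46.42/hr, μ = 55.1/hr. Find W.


a = 0.8425; ρ = 0.4212; P₀ = 0.407228
Lq = P₀·a^c·ρ/(c!(1−ρ)²) = 0.18173
Wq = Lq/λ = 0.18173/46.42 = 0.003915 hr
W = Wq + 1/μ = 0.003915 + 0.01815 = 0.02206 hr

Final: 0.02206 hr


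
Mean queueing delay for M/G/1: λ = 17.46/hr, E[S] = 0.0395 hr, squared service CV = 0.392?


ρ = λ·E[S] = 17.46·0.0395 = 0.6897
E[S²] = E[S]²(1+C_s²) = 0.0395²·(1+0.392) = 0.002172
Wq = λ·E[S²]/(2(1−ρ)) = 17.46·0.002172/(2·0.3103) = 0.06110 hr

Final: 0.06110 hr


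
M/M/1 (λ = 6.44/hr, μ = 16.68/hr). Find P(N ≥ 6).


ρ = 6.44/16.68 = 0.3861
P(N ≥ n) = ρ^n = 0.3861^6 = 0.003312

Final: 0.003312


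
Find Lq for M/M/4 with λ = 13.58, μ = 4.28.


a = λ/μ = 3.1729; ρ = a/4 = 0.7932
P₀ = 0.028610
Lq = P₀·a^c·ρ / (c!·(1−ρ)²) = 0.028610·101.35006·0.7932/(24·0.04276)
= 2.24143

Final: 2.24143


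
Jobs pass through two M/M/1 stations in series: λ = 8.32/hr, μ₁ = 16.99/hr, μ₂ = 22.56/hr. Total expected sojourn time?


Each node sees arrival rate λ = 8.32/hr (tandem ⇒ throughput preserved).
W₁ = 1/(μ₁−λ) = 1/(16.99−8.32) = 0.11534 hr
W₂ = 1/(μ₂−λ) = 1/(22.56−8.32) = 0.07022 hr
W_total = W₁ + W₂ = 0.11534 + 0.07022 = 0.18556 hr

Final: 0.18556 hr


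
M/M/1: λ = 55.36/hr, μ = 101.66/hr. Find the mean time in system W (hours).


W = 1/(μ−λ) = 1/(101.66 − 55.36) = 1/46.30 = 0.02160 hr

Final: 0.02160 hr


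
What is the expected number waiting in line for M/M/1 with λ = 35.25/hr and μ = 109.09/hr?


ρ = 35.25/109.09 = 0.3231
Lq = ρ²/(1−ρ) = 0.1044/0.6769 = 0.1543

Final: 0.1543


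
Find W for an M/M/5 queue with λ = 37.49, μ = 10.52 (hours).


a = 3.5637; ρ = 0.7127; P₀ = 0.023894
Lq = P₀·a^c·ρ/(c!(1−ρ)²) = 0.98852
Wq = Lq/λ = 0.98852/37.49 = 0.02637 hr
W = Wq + 1/μ = 0.02637 + 0.09506 = 0.12142 hr

Final: 0.12142 hr


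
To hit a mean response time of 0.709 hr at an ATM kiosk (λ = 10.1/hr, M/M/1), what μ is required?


W = 1/(μ−λ) ⇒ μ − λ = 1/W = 1/0.709 = 1.4104
μ = λ + 1/W = 10.1 + 1.4104 = 11.5104 per hr

Final: 11.5104 /hr


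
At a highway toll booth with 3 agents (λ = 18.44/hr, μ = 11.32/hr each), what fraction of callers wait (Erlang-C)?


a = λ/μ = 1.6290; ρ = a/3 = 0.5430
P₀ = 0.180761 (from M/M/c formula)
C(c,a) = [a^c/(c!(1−ρ))]·P₀ = [4.32258/(6·0.4570)]·0.180761
= 1.57641·0.180761 = 0.284953

Final: 0.284953


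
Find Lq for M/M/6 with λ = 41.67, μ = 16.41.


a = λ/μ = 2.5393; ρ = a/6 = 0.4232
P₀ = 0.078431
Lq = P₀·a^c·ρ / (c!·(1−ρ)²) = 0.078431·268.09550·0.4232/(720·0.33268)
= 0.03715

Final: 0.03715


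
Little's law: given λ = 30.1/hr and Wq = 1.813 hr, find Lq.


Lq = λWq = 30.1·1.813 = 54.5713

Final: 54.5713


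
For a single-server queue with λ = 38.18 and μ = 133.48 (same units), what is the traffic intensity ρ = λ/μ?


ρ = λ/μ = 38.18/133.48 = 0.2860

Final: 0.2860


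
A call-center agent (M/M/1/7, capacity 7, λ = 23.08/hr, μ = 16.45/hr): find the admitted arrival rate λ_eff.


ρ = 1.4030; P_K = (1−ρ)ρ^7/(1−ρ^8) = 0.307757
λ_eff = λ(1 − P_K) = 23.08·(1 − 0.307757) = 23.08·0.692243 = 15.9770 /hr

Final: 15.9770 /hr


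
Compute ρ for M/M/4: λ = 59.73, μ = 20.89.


ρ = λ/(cμ) = 59.73/(4·20.89) = 59.73/83.56 = 0.7148

Final: 0.7148


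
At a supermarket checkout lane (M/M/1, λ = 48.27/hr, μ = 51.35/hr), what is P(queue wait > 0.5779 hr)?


ρ = 48.27/51.35 = 0.9400
P(Wq > t) = ρ·e^{−(μ−λ)t} = 0.9400·e^{−1.7799}
= 0.9400·0.168650 = 0.158534

Final: 0.158534


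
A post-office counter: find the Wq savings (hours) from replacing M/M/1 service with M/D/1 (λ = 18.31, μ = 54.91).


ρ = 18.31/54.91 = 0.3335
Wq(M/M/1) = ρ/(μ−λ) = 0.3335/36.60 = 0.009111 hr
Wq(M/D/1) = ρ/(2(μ−λ)) = 0.004555 hr
Savings = 0.009111 − 0.004555 = 0.004555 hr

Final: 0.004555 hr


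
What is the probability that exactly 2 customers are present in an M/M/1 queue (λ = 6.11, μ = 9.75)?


ρ = 6.11/9.75 = 0.6267
P_n = (1−ρ)·ρ^n = (1 − 0.6267)·0.6267^2 = 0.3733·0.392711 = 0.146612

Final: 0.146612


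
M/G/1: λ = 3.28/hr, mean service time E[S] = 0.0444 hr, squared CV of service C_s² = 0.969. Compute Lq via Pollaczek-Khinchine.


ρ = λ·E[S] = 3.28·0.0444 = 0.1456
Lq = ρ²(1+C_s²)/(2(1−ρ)) = 0.02121·(1+0.969)/(2·0.8544)
= 0.02121·1.9690/1.7087 = 0.02444

Final: 0.02444


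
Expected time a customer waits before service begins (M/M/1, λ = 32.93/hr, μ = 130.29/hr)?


ρ = 32.93/130.29 = 0.2527
Wq = ρ/(μ−λ) = 0.2527/(130.29 − 32.93) = 0.2527/97.36 = 0.002596 hr

Final: 0.002596 hr


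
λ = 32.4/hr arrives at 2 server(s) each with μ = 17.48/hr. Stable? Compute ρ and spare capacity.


Total capacity cμ = 2·17.48 = 34.96/hr
ρ = λ/(cμ) = 32.4/34.96 = 0.9268
Stable ⇔ ρ < 1: YES
Spare capacity = cμ − λ = 34.96 − 32.4 = 2.56/hr

Final: ρ = 0.9268; stable; margin = 2.56/hr


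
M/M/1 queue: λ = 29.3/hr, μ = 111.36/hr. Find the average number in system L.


ρ = λ/μ = 29.3/111.36 = 0.2631
L = ρ/(1−ρ) = 0.2631/(1 − 0.2631) = 0.2631/0.7369 = 0.3571

Final: 0.3571


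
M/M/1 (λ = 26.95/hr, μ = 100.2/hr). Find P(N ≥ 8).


ρ = 26.95/100.2 = 0.2690
P(N ≥ n) = ρ^n = 0.2690^8 = 0.00002739

Final: 0.00002739


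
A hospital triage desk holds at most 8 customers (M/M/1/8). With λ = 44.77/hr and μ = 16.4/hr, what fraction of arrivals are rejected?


ρ = λ/μ = 44.77/16.4 = 2.7299
P_K = (1−ρ)ρ^K/(1−ρ^(K+1)) = (-1.7299·3084.224414)/(1 − 8419.556527)
= -5335.332112/-8418.556527 = 0.633759

Final: 0.633759


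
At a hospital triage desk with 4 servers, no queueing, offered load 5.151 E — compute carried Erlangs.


B(4,5.151) = 0.410086 (Erlang-B)
Carried load = a(1 − B) = 5.151·(1 − 0.410086) = 5.151·0.589914 = 3.0386 E

Final: 3.0386 Erlangs


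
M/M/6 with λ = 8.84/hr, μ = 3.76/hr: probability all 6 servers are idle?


a = λ/μ = 8.84/3.76 = 2.3511; ρ = a/c = 0.3918
Σ_{k=0}^{5} a^k/k! (terms k=0..5) = 1.00000 + 2.35106 + 2.76375 + 2.16592 + 1.27305 + 0.59861 = 10.15239
Tail: a^6/(6!(1−ρ)) = 168.88323/(720·0.6082) = 0.38569
P₀ = 1/(10.15239 + 0.38569) = 1/10.53808 = 0.094894

Final: 0.094894


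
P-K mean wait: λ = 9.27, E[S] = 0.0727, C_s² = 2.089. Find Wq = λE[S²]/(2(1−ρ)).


ρ = λ·E[S] = 9.27·0.0727 = 0.6739
E[S²] = E[S]²(1+C_s²) = 0.0727²·(1+2.089) = 0.016326
Wq = λ·E[S²]/(2(1−ρ)) = 9.27·0.016326/(2·0.3261) = 0.23207 hr

Final: 0.23207 hr


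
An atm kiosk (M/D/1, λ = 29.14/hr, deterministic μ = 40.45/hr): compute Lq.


ρ = 29.14/40.45 = 0.7204
M/D/1: Lq = ρ²/(2(1−ρ)) = 0.5190/(2·0.2796) = 0.92804

Final: 0.92804


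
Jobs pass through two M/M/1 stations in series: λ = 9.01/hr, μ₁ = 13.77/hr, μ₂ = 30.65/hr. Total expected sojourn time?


Each node sees arrival rate λ = 9.01/hr (tandem ⇒ throughput preserved).
W₁ = 1/(μ₁−λ) = 1/(13.77−9.01) = 0.21008 hr
W₂ = 1/(μ₂−λ) = 1/(30.65−9.01) = 0.04621 hr
W_total = W₁ + W₂ = 0.21008 + 0.04621 = 0.25629 hr

Final: 0.25629 hr


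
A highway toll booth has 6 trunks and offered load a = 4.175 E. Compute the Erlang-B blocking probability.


B(c,a) = (a^c/c!) / Σ_{k=0}^{c} a^k/k!
a^6/6! = 7.355401
Σ terms (k=0..6): 1.00000 + 4.17500 + 8.71531 + 12.12881 + 12.65945 + 10.57064 + 7.35540 = 56.604606
B = 7.355401/56.604606 = 0.129944

Final: 0.129944


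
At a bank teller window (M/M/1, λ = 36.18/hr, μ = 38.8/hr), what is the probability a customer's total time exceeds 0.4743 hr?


W ~ Exponential(μ−λ) for M/M/1.
μ − λ = 38.8 − 36.18 = 2.6200
P(W > t) = e^{−(μ−λ)t} = e^{−1.2427} = 0.288614

Final: 0.288614


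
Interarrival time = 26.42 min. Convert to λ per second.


λ = 1/(interarrival time) in consistent units.
1 second = 0.0166667 min, so λ = 0.0166667/26.42 = 0.0006308 per second

Final: 0.0006308 /sec


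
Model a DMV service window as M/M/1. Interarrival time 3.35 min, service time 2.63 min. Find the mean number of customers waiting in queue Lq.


λ = 60/3.35 = 17.9104 /hr
μ = 60/2.63 = 22.8137 /hr
ρ = λ/μ = 17.9104/22.8137 = 0.7851
Lq = ρ²/(1−ρ) = 0.6163/0.2149 = 2.8677

Final: 2.8677


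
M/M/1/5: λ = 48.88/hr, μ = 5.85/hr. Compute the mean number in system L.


ρ = 48.88/5.85 = 8.3556
L = ρ[1 − (K+1)ρ^K + Kρ^(K+1)] / [(1−ρ)(1−ρ^(K+1))]
Numerator: 8.3556·(1 − 6·40726.459391 + 5·340292.194026) = 12174906.852915
Denominator: (-7.3556)·(-340291.194026) = 2503030.782721
L = 12174906.852915/2503030.782721 = 4.8641

Final: 4.8641


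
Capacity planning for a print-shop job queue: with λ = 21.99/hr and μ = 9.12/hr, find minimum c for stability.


Stability requires cμ > λ ⇔ c > λ/μ.
λ/μ = 21.99/9.12 = 2.4112
Minimum integer c = ⌊2.4112⌋ + 1 = 3
Check: 3·9.12 = 27.36 > 21.99, while 2·9.12 = 18.24 ≤ 21.99

Final: 3 servers


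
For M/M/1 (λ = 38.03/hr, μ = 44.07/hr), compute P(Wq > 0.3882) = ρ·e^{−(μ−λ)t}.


ρ = 38.03/44.07 = 0.8629
P(Wq > t) = ρ·e^{−(μ−λ)t} = 0.8629·e^{−2.3447}
= 0.8629·0.095873 = 0.082733

Final: 0.082733


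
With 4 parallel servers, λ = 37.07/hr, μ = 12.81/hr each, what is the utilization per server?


ρ = λ/(cμ) = 37.07/(4·12.81) = 37.07/51.24 = 0.7235

Final: 0.7235


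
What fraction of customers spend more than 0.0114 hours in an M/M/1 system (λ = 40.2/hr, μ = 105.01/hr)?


W ~ Exponential(μ−λ) for M/M/1.
μ − λ = 105.01 − 40.2 = 64.8100
P(W > t) = e^{−(μ−λ)t} = e^{−0.7388} = 0.477671

Final: 0.477671


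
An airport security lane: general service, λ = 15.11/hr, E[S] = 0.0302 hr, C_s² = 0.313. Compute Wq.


ρ = λ·E[S] = 15.11·0.0302 = 0.4563
E[S²] = E[S]²(1+C_s²) = 0.0302²·(1+0.313) = 0.001198
Wq = λ·E[S²]/(2(1−ρ)) = 15.11·0.001198/(2·0.5437) = 0.01664 hr

Final: 0.01664 hr


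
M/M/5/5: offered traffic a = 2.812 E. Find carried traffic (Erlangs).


B(5,2.812) = 0.094273 (Erlang-B)
Carried load = a(1 − B) = 2.812·(1 − 0.094273) = 2.812·0.905727 = 2.5469 E

Final: 2.5469 Erlangs


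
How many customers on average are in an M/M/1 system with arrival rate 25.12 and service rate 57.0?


ρ = λ/μ = 25.12/57.0 = 0.4407
L = ρ/(1−ρ) = 0.4407/(1 − 0.4407) = 0.4407/0.5593 = 0.7880

Final: 0.7880


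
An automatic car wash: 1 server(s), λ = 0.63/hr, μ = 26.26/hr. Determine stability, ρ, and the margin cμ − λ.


Total capacity cμ = 1·26.26 = 26.26/hr
ρ = λ/(cμ) = 0.63/26.26 = 0.02399
Stable ⇔ ρ < 1: YES
Spare capacity = cμ − λ = 26.26 − 0.63 = 25.63/hr

Final: ρ = 0.02399; stable; margin = 25.63/hr


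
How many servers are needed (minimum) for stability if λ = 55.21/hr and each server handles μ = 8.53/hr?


Stability requires cμ > λ ⇔ c > λ/μ.
λ/μ = 55.21/8.53 = 6.4725
Minimum integer c = ⌊6.4725⌋ + 1 = 7
Check: 7·8.53 = 59.71 > 55.21, while 6·8.53 = 51.18 ≤ 55.21

Final: 7 servers


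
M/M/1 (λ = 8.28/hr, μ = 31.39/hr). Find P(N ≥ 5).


ρ = 8.28/31.39 = 0.2638
P(N ≥ n) = ρ^n = 0.2638^5 = 0.001277

Final: 0.001277


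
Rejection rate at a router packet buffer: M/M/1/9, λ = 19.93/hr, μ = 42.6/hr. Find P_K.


ρ = λ/μ = 19.93/42.6 = 0.4678
P_K = (1−ρ)ρ^K/(1−ρ^(K+1)) = (0.5322·0.001074)/(1 − 0.0005023)
= 0.0005714/0.999498 = 0.0005717

Final: 0.0005717


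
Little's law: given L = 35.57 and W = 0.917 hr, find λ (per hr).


λ = L/W = 35.57/0.917 = 38.7895 /hr

Final: 38.7895 /hr


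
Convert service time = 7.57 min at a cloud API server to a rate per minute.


μ = 1/(service time) in consistent units.
1 minute = 1 min, so μ = 1/7.57 = 0.1321 per minute

Final: 0.1321 /min


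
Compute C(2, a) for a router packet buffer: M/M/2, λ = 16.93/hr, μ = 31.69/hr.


a = λ/μ = 0.5342; ρ = a/2 = 0.2671
P₀ = 0.578384 (from M/M/c formula)
C(c,a) = [a^c/(c!(1−ρ))]·P₀ = [0.28541/(2·0.7329)]·0.578384
= 0.19472·0.578384 = 0.112622

Final: 0.112622


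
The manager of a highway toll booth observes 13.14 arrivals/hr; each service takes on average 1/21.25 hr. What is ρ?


ρ = λ/μ = 13.14/21.25 = 0.6184

Final: 0.6184


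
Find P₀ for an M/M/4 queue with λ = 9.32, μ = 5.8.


a = λ/μ = 9.32/5.8 = 1.6069; ρ = a/c = 0.4017
Σ_{k=0}^{3} a^k/k! (terms k=0..3) = 1.00000 + 1.60690 + 1.29106 + 0.69153 = 4.58949
Tail: a^4/(4!(1−ρ)) = 6.66733/(24·0.5983) = 0.46434
P₀ = 1/(4.58949 + 0.46434) = 1/5.05383 = 0.197870

Final: 0.197870


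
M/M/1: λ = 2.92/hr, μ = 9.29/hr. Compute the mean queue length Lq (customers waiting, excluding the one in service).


ρ = 2.92/9.29 = 0.3143
Lq = ρ²/(1−ρ) = 0.09879/0.6857 = 0.1441

Final: 0.1441


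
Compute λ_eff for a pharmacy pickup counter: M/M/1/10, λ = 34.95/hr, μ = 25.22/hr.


ρ = 1.3858; P_K = (1−ρ)ρ^10/(1−ρ^11) = 0.286306
λ_eff = λ(1 − P_K) = 34.95·(1 − 0.286306) = 34.95·0.713694 = 24.9436 /hr

Final: 24.9436 /hr


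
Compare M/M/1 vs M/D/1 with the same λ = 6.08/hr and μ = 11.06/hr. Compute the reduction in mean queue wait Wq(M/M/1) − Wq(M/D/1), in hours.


ρ = 6.08/11.06 = 0.5497
Wq(M/M/1) = ρ/(μ−λ) = 0.5497/4.98 = 0.11039 hr
Wq(M/D/1) = ρ/(2(μ−λ)) = 0.05519 hr
Savings = 0.11039 − 0.05519 = 0.05519 hr

Final: 0.05519 hr


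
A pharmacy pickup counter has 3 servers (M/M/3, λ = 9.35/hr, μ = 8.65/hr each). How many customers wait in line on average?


a = λ/μ = 1.0809; ρ = a/3 = 0.3603
P₀ = 0.333982
Lq = P₀·a^c·ρ / (c!·(1−ρ)²) = 0.333982·1.26295·0.3603/(6·0.40921)
= 0.06190

Final: 0.06190


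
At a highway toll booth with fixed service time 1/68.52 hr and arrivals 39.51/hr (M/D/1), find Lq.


ρ = 39.51/68.52 = 0.5766
M/D/1: Lq = ρ²/(2(1−ρ)) = 0.3325/(2·0.4234) = 0.39266

Final: 0.39266


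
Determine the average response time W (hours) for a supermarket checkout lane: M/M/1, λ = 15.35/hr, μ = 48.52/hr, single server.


W = 1/(μ−λ) = 1/(48.52 − 15.35) = 1/33.17 = 0.03015 hr

Final: 0.03015 hr


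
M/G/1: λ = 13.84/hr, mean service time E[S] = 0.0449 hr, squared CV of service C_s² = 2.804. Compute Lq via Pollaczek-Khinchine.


ρ = λ·E[S] = 13.84·0.0449 = 0.6214
Lq = ρ²(1+C_s²)/(2(1−ρ)) = 0.3862·(1+2.804)/(2·0.3786)
= 0.3862·3.8040/0.7572 = 1.94005

Final: 1.94005


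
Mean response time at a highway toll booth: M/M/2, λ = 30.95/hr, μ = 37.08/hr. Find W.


a = 0.8347; ρ = 0.4173; P₀ = 0.411093
Lq = P₀·a^c·ρ/(c!(1−ρ)²) = 0.17604
Wq = Lq/λ = 0.17604/30.95 = 0.005688 hr
W = Wq + 1/μ = 0.005688 + 0.02697 = 0.03266 hr

Final: 0.03266 hr


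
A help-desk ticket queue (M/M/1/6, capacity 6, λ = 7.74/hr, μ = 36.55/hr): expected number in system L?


ρ = 7.74/36.55 = 0.2118
L = ρ[1 − (K+1)ρ^K + Kρ^(K+1)] / [(1−ρ)(1−ρ^(K+1))]
Numerator: 0.2118·(1 − 7·0.00009018 + 6·0.00001910) = 0.211655
Denominator: (0.7882)·(0.999981) = 0.788220
L = 0.211655/0.788220 = 0.2685

Final: 0.2685


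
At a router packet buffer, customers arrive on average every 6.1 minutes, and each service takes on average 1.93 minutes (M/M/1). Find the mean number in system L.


λ = 60/6.1 = 9.8361 /hr
μ = 60/1.93 = 31.0881 /hr
ρ = λ/μ = 9.8361/31.0881 = 0.3164
L = ρ/(1−ρ) = 0.3164/0.6836 = 0.4628

Final: 0.4628


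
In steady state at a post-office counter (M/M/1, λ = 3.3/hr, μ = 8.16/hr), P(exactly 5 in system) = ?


ρ = 3.3/8.16 = 0.4044
P_n = (1−ρ)·ρ^n = (1 − 0.4044)·0.4044^5 = 0.5956·0.010817 = 0.006443

Final: 0.006443


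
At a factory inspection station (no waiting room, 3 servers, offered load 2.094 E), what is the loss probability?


B(c,a) = (a^c/c!) / Σ_{k=0}^{c} a^k/k!
a^3/3! = 1.530308
Σ terms (k=0..3): 1.00000 + 2.09400 + 2.19242 + 1.53031 = 6.816726
B = 1.530308/6.816726 = 0.224493

Final: 0.224493


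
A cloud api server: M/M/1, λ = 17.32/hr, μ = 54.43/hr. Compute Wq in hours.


ρ = 17.32/54.43 = 0.3182
Wq = ρ/(μ−λ) = 0.3182/(54.43 − 17.32) = 0.3182/37.11 = 0.008575 hr

Final: 0.008575 hr


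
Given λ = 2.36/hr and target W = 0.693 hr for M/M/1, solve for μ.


W = 1/(μ−λ) ⇒ μ − λ = 1/W = 1/0.693 = 1.4430
μ = λ + 1/W = 2.36 + 1.4430 = 3.8030 per hr

Final: 3.8030 /hr


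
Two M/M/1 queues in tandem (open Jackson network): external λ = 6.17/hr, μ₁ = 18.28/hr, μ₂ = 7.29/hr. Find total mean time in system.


Each node sees arrival rate λ = 6.17/hr (tandem ⇒ throughput preserved).
W₁ = 1/(μ₁−λ) = 1/(18.28−6.17) = 0.08258 hr
W₂ = 1/(μ₂−λ) = 1/(7.29−6.17) = 0.89286 hr
W_total = W₁ + W₂ = 0.08258 + 0.89286 = 0.97543 hr

Final: 0.97543 hr


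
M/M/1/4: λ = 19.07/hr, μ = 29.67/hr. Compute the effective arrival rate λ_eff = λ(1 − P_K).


ρ = 0.6427; P_K = (1−ρ)ρ^4/(1−ρ^5) = 0.068482
λ_eff = λ(1 − P_K) = 19.07·(1 − 0.068482) = 19.07·0.931518 = 17.7640 /hr

Final: 17.7640 /hr


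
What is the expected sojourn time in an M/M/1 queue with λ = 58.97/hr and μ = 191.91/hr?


W = 1/(μ−λ) = 1/(191.91 − 58.97) = 1/132.94 = 0.007522 hr

Final: 0.007522 hr


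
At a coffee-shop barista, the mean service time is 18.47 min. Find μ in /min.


μ = 1/(service time) in consistent units.
1 minute = 1 min, so μ = 1/18.47 = 0.05414 per minute

Final: 0.05414 /min


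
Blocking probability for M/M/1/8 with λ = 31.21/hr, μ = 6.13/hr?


ρ = λ/μ = 31.21/6.13 = 5.0914
P_K = (1−ρ)ρ^K/(1−ρ^(K+1)) = (-4.0914·451508.939264)/(1 − 2298791.842482)
= -1847282.903219/-2298790.842482 = 0.803589

Final: 0.803589


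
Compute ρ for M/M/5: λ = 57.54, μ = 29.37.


ρ = λ/(cμ) = 57.54/(5·29.37) = 57.54/146.85 = 0.3918

Final: 0.3918


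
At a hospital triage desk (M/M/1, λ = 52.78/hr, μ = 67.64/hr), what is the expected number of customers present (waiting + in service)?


ρ = λ/μ = 52.78/67.64 = 0.7803
L = ρ/(1−ρ) = 0.7803/(1 − 0.7803) = 0.7803/0.2197 = 3.5518

Final: 3.5518


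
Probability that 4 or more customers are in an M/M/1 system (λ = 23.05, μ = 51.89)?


ρ = 23.05/51.89 = 0.4442
P(N ≥ n) = ρ^n = 0.4442^4 = 0.038936

Final: 0.038936


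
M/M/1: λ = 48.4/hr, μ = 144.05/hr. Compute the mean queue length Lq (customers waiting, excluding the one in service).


ρ = 48.4/144.05 = 0.3360
Lq = ρ²/(1−ρ) = 0.1129/0.6640 = 0.1700

Final: 0.1700


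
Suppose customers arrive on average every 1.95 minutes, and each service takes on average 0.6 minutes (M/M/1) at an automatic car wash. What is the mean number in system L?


λ = 60/1.95 = 30.7692 /hr
μ = 60/0.6 = 100.0000 /hr
ρ = λ/μ = 30.7692/100.0000 = 0.3077
L = ρ/(1−ρ) = 0.3077/0.6923 = 0.4444

Final: 0.4444


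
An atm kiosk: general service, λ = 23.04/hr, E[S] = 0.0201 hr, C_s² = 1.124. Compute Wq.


ρ = λ·E[S] = 23.04·0.0201 = 0.4631
E[S²] = E[S]²(1+C_s²) = 0.0201²·(1+1.124) = 0.0008581
Wq = λ·E[S²]/(2(1−ρ)) = 23.04·0.0008581/(2·0.5369) = 0.01841 hr

Final: 0.01841 hr


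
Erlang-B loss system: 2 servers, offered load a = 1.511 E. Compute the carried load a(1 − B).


B(2,1.511) = 0.312537 (Erlang-B)
Carried load = a(1 − B) = 1.511·(1 − 0.312537) = 1.511·0.687463 = 1.0388 E

Final: 1.0388 Erlangs


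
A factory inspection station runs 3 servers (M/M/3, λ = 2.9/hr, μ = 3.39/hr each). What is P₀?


a = λ/μ = 2.9/3.39 = 0.8555; ρ = a/c = 0.2852
Σ_{k=0}^{2} a^k/k! (terms k=0..2) = 1.00000 + 0.85546 + 0.36590 = 2.22136
Tail: a^3/(3!(1−ρ)) = 0.62603/(6·0.7148) = 0.14596
P₀ = 1/(2.22136 + 0.14596) = 1/2.36732 = 0.422419

Final: 0.422419


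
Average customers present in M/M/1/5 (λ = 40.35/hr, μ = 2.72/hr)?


ρ = 40.35/2.72 = 14.8346
L = ρ[1 − (K+1)ρ^K + Kρ^(K+1)] / [(1−ρ)(1−ρ^(K+1))]
Numerator: 14.8346·(1 − 6·718411.333618 + 5·10657315.188049) = 726538968.996306
Denominator: (-13.8346)·(-10657314.188049) = 147439240.035400
L = 726538968.996306/147439240.035400 = 4.9277

Final: 4.9277
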